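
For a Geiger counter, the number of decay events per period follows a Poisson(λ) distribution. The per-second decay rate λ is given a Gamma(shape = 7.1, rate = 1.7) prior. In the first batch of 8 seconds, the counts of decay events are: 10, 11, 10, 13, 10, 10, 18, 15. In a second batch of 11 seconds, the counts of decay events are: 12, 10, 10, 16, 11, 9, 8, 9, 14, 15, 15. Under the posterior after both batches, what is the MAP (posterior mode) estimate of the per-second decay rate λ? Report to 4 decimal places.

11.2126

With a Gamma(shape α, rate β) prior, the Poisson likelihood is conjugate: the posterior is Gamma(α + ΣXᵢ, β + n).
Batch 1: sum of counts S = 97 over n = 8 seconds.
After batch 1: Gamma(α+S, β+n) = Gamma(7.1+97, 1.7+8) = Gamma(104.1, 9.7).
Batch 2: sum of counts S = 129 over n = 11 seconds.
After batch 2: Gamma(α+S, β+n) = Gamma(104.1+129, 9.7+11) = Gamma(233.1, 20.7).
Mode of Gamma(α,β) for α≥1 is (α−1)/β = 232.1/20.7 = 11.2126.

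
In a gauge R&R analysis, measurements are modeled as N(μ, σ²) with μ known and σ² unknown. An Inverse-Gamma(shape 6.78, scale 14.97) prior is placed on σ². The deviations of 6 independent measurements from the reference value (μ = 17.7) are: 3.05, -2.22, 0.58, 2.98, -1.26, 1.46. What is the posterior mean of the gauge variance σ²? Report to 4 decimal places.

3.2521

With known mean μ and an Inverse-Gamma(α, β) prior on σ², the Normal likelihood is conjugate: posterior is Inv-Gamma(α + n/2, β + Σ(xᵢ−μ)²/2).
Σ(xᵢ−μ)² = (3.05)² + (-2.22)² + (0.58)² + (2.98)² + (-1.26)² + (1.46)² = 27.1669.
Posterior: Inv-Gamma(6.78 + 6/2, 14.97 + 27.1669/2) = Inv-Gamma(9.78, 28.55345).
E[σ²|data] = β/(α−1) = 28.55345/8.78 = 3.2521.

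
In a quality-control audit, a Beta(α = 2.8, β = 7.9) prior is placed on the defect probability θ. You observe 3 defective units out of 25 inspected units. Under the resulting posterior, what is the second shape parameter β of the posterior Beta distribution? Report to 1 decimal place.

The Beta prior is conjugate to a Binomial/Bernoulli likelihood; the update adds successes to α and failures to β.
Posterior: Beta(α+k, β+n−k) = Beta(2.8+3, 7.9+22) = Beta(5.8, 29.9).
Posterior β = 29.9.

29.9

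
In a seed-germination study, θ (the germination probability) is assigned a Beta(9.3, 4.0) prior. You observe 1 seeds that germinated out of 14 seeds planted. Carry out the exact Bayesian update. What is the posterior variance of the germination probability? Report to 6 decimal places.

The Beta prior is conjugate to a Binomial/Bernoulli likelihood; the update adds successes to α and failures to β.
Posterior: Beta(α+k, β+n−k) = Beta(9.3+1, 4.0+13) = Beta(10.3, 17.0).
Var = αβ/((α+β)²(α+β+1)) = 10.3·17.0/(27.3²·28.3) = 0.008302.

0.008302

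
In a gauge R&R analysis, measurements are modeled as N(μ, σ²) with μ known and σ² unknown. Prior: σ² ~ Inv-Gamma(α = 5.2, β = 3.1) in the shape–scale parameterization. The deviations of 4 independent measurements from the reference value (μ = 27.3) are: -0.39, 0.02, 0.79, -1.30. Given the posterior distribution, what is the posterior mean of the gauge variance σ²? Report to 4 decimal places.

With known mean μ and an Inverse-Gamma(α, β) prior on σ², the Normal likelihood is conjugate: posterior is Inv-Gamma(α + n/2, β + Σ(xᵢ−μ)²/2).
Σ(xᵢ−μ)² = (-0.39)² + (0.02)² + (0.79)² + (-1.30)² = 2.4666.
Posterior: Inv-Gamma(5.2 + 4/2, 3.1 + 2.4666/2) = Inv-Gamma(7.20, 4.33330).
E[σ²|data] = β/(α−1) = 4.33330/6.20 = 0.6989.

0.6989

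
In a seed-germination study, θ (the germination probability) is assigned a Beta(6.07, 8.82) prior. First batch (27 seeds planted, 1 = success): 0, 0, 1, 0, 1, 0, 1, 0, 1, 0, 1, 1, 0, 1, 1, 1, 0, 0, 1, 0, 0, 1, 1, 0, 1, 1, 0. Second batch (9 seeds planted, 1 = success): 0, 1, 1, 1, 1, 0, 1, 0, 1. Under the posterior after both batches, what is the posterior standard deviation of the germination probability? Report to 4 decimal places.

The Beta prior is conjugate to a Binomial/Bernoulli likelihood; the update adds successes to α and failures to β.
After batch 1: Beta(6.07+14, 8.82+13) = Beta(20.07, 21.82).
After batch 2: Beta(20.07+6, 21.82+3) = Beta(26.07, 24.82).
Var = αβ/((α+β)²(α+β+1)) = 26.07·24.82/(50.89²·51.89) = 0.00481498; SD = √0.00481498 = 0.0694.

0.0694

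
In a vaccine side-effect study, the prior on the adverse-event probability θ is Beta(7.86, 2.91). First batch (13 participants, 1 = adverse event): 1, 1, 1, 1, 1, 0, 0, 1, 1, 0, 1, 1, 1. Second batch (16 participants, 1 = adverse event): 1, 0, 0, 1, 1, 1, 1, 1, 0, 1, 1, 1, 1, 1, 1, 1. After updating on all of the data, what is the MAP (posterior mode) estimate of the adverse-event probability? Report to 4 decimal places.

The Beta prior is conjugate to a Binomial/Bernoulli likelihood; the update adds successes to α and failures to β.
After batch 1: Beta(7.86+10, 2.91+3) = Beta(17.86, 5.91).
After batch 2: Beta(17.86+13, 5.91+3) = Beta(30.86, 8.91).
Mode of Beta(a,b) for a,b>1 is (a−1)/(a+b−2) = 29.86/37.77 = 0.7906.

0.7906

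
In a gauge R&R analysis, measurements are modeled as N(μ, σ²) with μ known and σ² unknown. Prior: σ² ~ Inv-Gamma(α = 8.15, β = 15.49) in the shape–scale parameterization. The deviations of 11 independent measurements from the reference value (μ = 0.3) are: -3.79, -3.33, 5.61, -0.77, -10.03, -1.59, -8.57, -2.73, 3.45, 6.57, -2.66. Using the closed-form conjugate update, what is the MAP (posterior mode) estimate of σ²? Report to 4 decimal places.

11.4221

With known mean μ and an Inverse-Gamma(α, β) prior on σ², the Normal likelihood is conjugate: posterior is Inv-Gamma(α + n/2, β + Σ(xᵢ−μ)²/2).
Σ(xᵢ−μ)² = (-3.79)² + (-3.33)² + (5.61)² + (-0.77)² + (-10.03)² + (-1.59)² + (-8.57)² + (-2.73)² + (3.45)² + (6.57)² + (-2.66)² = 303.6878.
Posterior: Inv-Gamma(8.15 + 11/2, 15.49 + 303.6878/2) = Inv-Gamma(13.65, 167.33390).
Mode = β/(α+1) = 167.33390/14.65 = 11.4221.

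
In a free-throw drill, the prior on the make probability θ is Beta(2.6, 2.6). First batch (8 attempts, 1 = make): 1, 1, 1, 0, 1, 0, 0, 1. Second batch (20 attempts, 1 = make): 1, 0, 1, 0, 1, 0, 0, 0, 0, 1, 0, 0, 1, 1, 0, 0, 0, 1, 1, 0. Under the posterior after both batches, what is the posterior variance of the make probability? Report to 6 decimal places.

The Beta prior is conjugate to a Binomial/Bernoulli likelihood; the update adds successes to α and failures to β.
After batch 1: Beta(2.6+5, 2.6+3) = Beta(7.6, 5.6).
After batch 2: Beta(7.6+8, 5.6+12) = Beta(15.6, 17.6).
Var = αβ/((α+β)²(α+β+1)) = 15.6·17.6/(33.2²·34.2) = 0.007283.

0.007283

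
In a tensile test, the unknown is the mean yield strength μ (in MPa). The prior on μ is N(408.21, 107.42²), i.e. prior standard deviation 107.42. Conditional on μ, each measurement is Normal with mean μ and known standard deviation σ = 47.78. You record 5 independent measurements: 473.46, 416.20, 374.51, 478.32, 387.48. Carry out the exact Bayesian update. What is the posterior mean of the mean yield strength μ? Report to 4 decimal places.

425.3171

For Normal data with known variance σ², a Normal(μ₀, σ₀²) prior on μ is conjugate. Posterior precision = 1/σ₀² + n/σ²; posterior mean is the precision-weighted average of μ₀ and x̄.
Σxᵢ = 473.46 + 416.20 + 374.51 + 478.32 + 387.48 = 2129.97, so n·x̄ = 2129.97.
σ₀² = 107.42² = 11539.0564, σ² = 47.78² = 2282.9284; σ² + n·σ₀² = 2282.9284 + 5·11539.0564 = 59978.2104.
Posterior mean = (μ₀/σ₀² + n·x̄/σ²)/(1/σ₀² + n/σ²) = (σ²·μ₀ + σ₀²·n·x̄)/(σ² + n·σ₀²) = (2282.9284·408.21 + 11539.0564·2129.97)/59978.2104 = 25509758.162472/59978.2104 = 425.3171.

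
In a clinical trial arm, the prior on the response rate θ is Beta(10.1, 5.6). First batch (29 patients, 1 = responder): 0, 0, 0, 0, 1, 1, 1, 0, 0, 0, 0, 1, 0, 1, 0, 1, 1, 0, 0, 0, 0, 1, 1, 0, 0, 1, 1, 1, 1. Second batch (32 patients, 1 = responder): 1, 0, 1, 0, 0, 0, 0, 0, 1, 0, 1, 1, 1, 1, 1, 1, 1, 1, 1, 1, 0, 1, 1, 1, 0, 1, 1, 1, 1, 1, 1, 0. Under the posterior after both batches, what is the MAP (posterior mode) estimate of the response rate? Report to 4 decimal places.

The Beta prior is conjugate to a Binomial/Bernoulli likelihood; the update adds successes to α and failures to β.
After batch 1: Beta(10.1+13, 5.6+16) = Beta(23.1, 21.6).
After batch 2: Beta(23.1+22, 21.6+10) = Beta(45.1, 31.6).
Mode of Beta(a,b) for a,b>1 is (a−1)/(a+b−2) = 44.1/74.7 = 0.5904.

0.5904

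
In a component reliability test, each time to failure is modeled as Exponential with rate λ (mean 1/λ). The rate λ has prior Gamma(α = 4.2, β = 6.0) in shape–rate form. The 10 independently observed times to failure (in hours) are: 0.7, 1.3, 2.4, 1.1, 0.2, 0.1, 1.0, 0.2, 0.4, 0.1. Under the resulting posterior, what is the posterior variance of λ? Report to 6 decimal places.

With a Gamma(shape α, rate β) prior on the exponential rate λ, the posterior after n observations with total T = Σxᵢ is Gamma(α+n, β+T).
Sum of observations T = 7.5 hours; n = 10.
Posterior: Gamma(4.2+10, 6.0+7.5) = Gamma(14.2, 13.5).
Var = α/β² = 0.077915.

0.077915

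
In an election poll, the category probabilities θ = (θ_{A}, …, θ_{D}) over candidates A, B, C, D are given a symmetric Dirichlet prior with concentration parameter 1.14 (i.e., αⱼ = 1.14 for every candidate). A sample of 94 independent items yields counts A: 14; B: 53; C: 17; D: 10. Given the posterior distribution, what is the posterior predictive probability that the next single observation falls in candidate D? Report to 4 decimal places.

The Dirichlet prior is conjugate to the Multinomial likelihood: each posterior αⱼ = prior αⱼ + observed count nⱼ.
Posterior concentration: (15.14, 54.14, 18.14, 11.14), total = 98.56.
P(next = D | data) = α_{D}/Σα = 0.1130.

0.1130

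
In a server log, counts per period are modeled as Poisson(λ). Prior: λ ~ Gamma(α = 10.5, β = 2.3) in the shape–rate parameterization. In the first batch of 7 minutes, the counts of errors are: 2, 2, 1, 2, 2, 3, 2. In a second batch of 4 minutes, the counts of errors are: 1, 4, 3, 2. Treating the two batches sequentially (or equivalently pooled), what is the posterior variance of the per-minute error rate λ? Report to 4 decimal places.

0.1950

With a Gamma(shape α, rate β) prior, the Poisson likelihood is conjugate: the posterior is Gamma(α + ΣXᵢ, β + n).
Batch 1: sum of counts S = 14 over n = 7 minutes.
After batch 1: Gamma(α+S, β+n) = Gamma(10.5+14, 2.3+7) = Gamma(24.5, 9.3).
Batch 2: sum of counts S = 10 over n = 4 minutes.
After batch 2: Gamma(α+S, β+n) = Gamma(24.5+10, 9.3+4) = Gamma(34.5, 13.3).
Var = α/β² = 34.5/13.3² = 0.1950.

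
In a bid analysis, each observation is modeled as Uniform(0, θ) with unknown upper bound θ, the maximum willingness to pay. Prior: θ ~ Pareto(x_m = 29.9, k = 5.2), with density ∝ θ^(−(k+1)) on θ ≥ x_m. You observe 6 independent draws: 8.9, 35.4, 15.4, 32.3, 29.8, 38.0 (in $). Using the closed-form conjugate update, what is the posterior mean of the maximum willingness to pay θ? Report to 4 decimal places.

41.7255

A Pareto(scale x_m, shape k) prior on the upper bound θ of Uniform(0, θ) is conjugate: posterior is Pareto(max(x_m, max xᵢ), k + n).
Sample maximum = 38.0; prior scale x_m = 29.9 → posterior scale = max = 38.0.
Posterior shape = 5.2 + 6 = 11.2.
E[θ|data] = k·x_m/(k−1) = 11.2·38.0/10.2 = 41.7255.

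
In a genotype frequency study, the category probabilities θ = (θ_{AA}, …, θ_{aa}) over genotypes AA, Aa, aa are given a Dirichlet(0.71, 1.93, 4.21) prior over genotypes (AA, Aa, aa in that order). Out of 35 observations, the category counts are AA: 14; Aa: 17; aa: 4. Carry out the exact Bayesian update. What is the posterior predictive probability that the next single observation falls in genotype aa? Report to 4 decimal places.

The Dirichlet prior is conjugate to the Multinomial likelihood: each posterior αⱼ = prior αⱼ + observed count nⱼ.
Posterior concentration: (14.71, 18.93, 8.21), total = 41.85.
P(next = aa | data) = α_{aa}/Σα = 0.1962.

0.1962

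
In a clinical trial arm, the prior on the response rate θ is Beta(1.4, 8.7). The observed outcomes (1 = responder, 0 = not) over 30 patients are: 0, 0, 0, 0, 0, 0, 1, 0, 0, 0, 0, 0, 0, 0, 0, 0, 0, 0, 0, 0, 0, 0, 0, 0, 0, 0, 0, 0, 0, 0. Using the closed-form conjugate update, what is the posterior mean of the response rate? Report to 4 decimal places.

The Beta prior is conjugate to a Binomial/Bernoulli likelihood; the update adds successes to α and failures to β.
Posterior: Beta(α+k, β+n−k) = Beta(1.4+1, 8.7+29) = Beta(2.4, 37.7).
Posterior mean = α/(α+β) = 2.4/40.1 = 0.0599.

0.0599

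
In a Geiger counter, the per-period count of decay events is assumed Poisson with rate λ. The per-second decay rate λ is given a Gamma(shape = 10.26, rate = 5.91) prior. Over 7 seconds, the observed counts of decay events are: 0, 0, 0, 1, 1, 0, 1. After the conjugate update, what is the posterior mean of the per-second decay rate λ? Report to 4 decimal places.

With a Gamma(shape α, rate β) prior, the Poisson likelihood is conjugate: the posterior is Gamma(α + ΣXᵢ, β + n).
Sum of counts S = 3 over n = 7 seconds.
Posterior: Gamma(α+S, β+n) = Gamma(10.26+3, 5.91+7) = Gamma(13.26, 12.91).
Posterior mean = α/β = 13.26/12.91 = 1.0271.

1.0271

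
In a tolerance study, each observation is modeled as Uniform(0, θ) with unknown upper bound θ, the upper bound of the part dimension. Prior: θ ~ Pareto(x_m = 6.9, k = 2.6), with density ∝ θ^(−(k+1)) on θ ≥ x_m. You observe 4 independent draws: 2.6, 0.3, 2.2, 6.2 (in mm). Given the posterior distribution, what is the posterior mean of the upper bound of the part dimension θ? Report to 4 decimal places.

A Pareto(scale x_m, shape k) prior on the upper bound θ of Uniform(0, θ) is conjugate: posterior is Pareto(max(x_m, max xᵢ), k + n).
Sample maximum = 6.2; prior scale x_m = 6.9 → posterior scale = max = 6.9.
Posterior shape = 2.6 + 4 = 6.6.
E[θ|data] = k·x_m/(k−1) = 6.6·6.9/5.6 = 8.1321.

8.1321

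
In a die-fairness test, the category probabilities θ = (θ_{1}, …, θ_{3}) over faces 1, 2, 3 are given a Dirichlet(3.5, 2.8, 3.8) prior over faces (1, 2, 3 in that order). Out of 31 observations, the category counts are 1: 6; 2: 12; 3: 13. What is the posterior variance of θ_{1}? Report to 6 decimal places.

The Dirichlet prior is conjugate to the Multinomial likelihood: each posterior αⱼ = prior αⱼ + observed count nⱼ.
Posterior concentration: (9.5, 14.8, 16.8), total = 41.1.
Var[θ_j] = α_j(Σα−α_j)/((Σα)²(Σα+1)) = 9.5·31.6/(41.1²·42.1) = 0.004221.

0.004221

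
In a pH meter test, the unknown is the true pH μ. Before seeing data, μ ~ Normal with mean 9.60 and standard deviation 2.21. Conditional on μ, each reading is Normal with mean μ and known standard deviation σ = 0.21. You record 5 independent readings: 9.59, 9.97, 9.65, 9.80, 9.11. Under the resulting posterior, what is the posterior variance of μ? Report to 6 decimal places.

For Normal data with known variance σ², a Normal(μ₀, σ₀²) prior on μ is conjugate. Posterior precision = 1/σ₀² + n/σ²; posterior mean is the precision-weighted average of μ₀ and x̄.
σ₀² = 2.21² = 4.8841, σ² = 0.21² = 0.0441; σ² + n·σ₀² = 0.0441 + 5·4.8841 = 24.4646.
Posterior precision = 1/σ₀² + n/σ² = 1/4.8841 + 5/0.0441 = (σ² + n·σ₀²)/(σ₀²σ²) = 24.4646/(4.8841·0.0441); posterior variance σₙ² = σ₀²σ²/(σ² + n·σ₀²) = 4.8841·0.0441/24.4646 = 0.008804.

0.008804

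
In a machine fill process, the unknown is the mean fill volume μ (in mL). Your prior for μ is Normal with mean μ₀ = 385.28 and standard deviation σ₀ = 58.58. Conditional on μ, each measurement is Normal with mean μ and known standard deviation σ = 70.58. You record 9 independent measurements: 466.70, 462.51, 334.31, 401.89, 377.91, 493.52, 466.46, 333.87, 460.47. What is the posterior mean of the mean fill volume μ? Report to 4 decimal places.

416.8654

For Normal data with known variance σ², a Normal(μ₀, σ₀²) prior on μ is conjugate. Posterior precision = 1/σ₀² + n/σ²; posterior mean is the precision-weighted average of μ₀ and x̄.
Σxᵢ = 466.70 + 462.51 + 334.31 + 401.89 + 377.91 + 493.52 + 466.46 + 333.87 + 460.47 = 3797.64, so n·x̄ = 3797.64.
σ₀² = 58.58² = 3431.6164, σ² = 70.58² = 4981.5364; σ² + n·σ₀² = 4981.5364 + 9·3431.6164 = 35866.084.
Posterior mean = (μ₀/σ₀² + n·x̄/σ²)/(1/σ₀² + n/σ²) = (σ²·μ₀ + σ₀²·n·x̄)/(σ² + n·σ₀²) = (4981.5364·385.28 + 3431.6164·3797.64)/35866.084 = 14951330.049488/35866.084 = 416.8654.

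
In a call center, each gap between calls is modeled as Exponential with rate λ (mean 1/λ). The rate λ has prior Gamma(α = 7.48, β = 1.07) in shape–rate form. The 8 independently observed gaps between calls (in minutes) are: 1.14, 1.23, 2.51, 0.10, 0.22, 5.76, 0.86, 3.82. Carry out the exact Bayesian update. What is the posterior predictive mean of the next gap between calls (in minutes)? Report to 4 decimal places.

1.1540

With a Gamma(shape α, rate β) prior on the exponential rate λ, the posterior after n observations with total T = Σxᵢ is Gamma(α+n, β+T).
Sum of observations T = 15.64 minutes; n = 8.
Posterior: Gamma(7.48+8, 1.07+15.64) = Gamma(15.48, 16.71).
The predictive distribution for the next observation is Lomax; its mean is β/(α−1) = 16.71/14.48 = 1.1540.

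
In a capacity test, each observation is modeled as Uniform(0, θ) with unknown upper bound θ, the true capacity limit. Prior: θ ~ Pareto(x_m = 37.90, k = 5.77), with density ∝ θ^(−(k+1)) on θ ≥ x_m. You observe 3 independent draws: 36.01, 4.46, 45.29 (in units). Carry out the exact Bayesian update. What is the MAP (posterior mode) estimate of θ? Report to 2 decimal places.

A Pareto(scale x_m, shape k) prior on the upper bound θ of Uniform(0, θ) is conjugate: posterior is Pareto(max(x_m, max xᵢ), k + n).
Sample maximum = 45.29; prior scale x_m = 37.90 → posterior scale = max = 45.29.
Posterior shape = 5.77 + 3 = 8.77.
The Pareto density is decreasing on [x_m, ∞), so the mode is x_m = 45.29.

45.29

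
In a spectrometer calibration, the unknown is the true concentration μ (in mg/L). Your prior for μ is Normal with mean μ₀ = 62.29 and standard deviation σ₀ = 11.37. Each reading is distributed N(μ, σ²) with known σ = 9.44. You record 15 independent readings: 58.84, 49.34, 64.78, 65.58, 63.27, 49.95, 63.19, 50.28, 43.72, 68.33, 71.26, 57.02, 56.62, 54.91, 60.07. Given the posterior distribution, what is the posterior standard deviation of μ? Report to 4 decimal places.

2.3833

For Normal data with known variance σ², a Normal(μ₀, σ₀²) prior on μ is conjugate. Posterior precision = 1/σ₀² + n/σ²; posterior mean is the precision-weighted average of μ₀ and x̄.
σ₀² = 11.37² = 129.2769, σ² = 9.44² = 89.1136; σ² + n·σ₀² = 89.1136 + 15·129.2769 = 2028.2671.
Posterior precision = 1/σ₀² + n/σ² = 1/129.2769 + 15/89.1136 = (σ² + n·σ₀²)/(σ₀²σ²) = 2028.2671/(129.2769·89.1136); posterior variance σₙ² = σ₀²σ²/(σ² + n·σ₀²) = 129.2769·89.1136/2028.2671 = 5.679888.
Posterior SD = √σₙ² = √(129.2769·89.1136/2028.2671) = 2.3833.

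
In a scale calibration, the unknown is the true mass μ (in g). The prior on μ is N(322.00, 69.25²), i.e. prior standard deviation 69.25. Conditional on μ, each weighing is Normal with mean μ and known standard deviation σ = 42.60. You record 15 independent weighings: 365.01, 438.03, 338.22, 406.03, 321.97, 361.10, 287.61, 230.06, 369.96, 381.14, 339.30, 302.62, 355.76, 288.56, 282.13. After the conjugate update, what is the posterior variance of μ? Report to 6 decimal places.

118.006884

For Normal data with known variance σ², a Normal(μ₀, σ₀²) prior on μ is conjugate. Posterior precision = 1/σ₀² + n/σ²; posterior mean is the precision-weighted average of μ₀ and x̄.
σ₀² = 69.25² = 4795.5625, σ² = 42.60² = 1814.76; σ² + n·σ₀² = 1814.76 + 15·4795.5625 = 73748.1975.
Posterior precision = 1/σ₀² + n/σ² = 1/4795.5625 + 15/1814.76 = (σ² + n·σ₀²)/(σ₀²σ²) = 73748.1975/(4795.5625·1814.76); posterior variance σₙ² = σ₀²σ²/(σ² + n·σ₀²) = 4795.5625·1814.76/73748.1975 = 118.006884.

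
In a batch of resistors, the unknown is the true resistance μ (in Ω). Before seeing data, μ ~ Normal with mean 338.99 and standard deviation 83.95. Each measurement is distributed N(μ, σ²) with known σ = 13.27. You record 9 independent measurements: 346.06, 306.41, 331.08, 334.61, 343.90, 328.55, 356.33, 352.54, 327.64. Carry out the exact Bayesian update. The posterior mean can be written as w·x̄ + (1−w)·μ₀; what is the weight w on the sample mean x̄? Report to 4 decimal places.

0.9972

For Normal data with known variance σ², a Normal(μ₀, σ₀²) prior on μ is conjugate. Posterior precision = 1/σ₀² + n/σ²; posterior mean is the precision-weighted average of μ₀ and x̄.
σ₀² = 83.95² = 7047.6025, σ² = 13.27² = 176.0929. Prior precision 1/σ₀² = 1/7047.6025; data precision n/σ² = 9/176.0929.
w = (n/σ²)/(1/σ₀² + n/σ²) = n·σ₀²/(σ² + n·σ₀²) = 9·7047.6025/(176.0929 + 9·7047.6025) = 63428.4225/63604.5154 = 0.9972.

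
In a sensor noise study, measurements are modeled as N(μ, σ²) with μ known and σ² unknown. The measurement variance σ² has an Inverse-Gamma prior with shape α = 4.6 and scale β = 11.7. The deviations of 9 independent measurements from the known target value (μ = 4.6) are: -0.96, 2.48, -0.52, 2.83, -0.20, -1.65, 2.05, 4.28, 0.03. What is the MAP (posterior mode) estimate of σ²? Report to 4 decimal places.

With known mean μ and an Inverse-Gamma(α, β) prior on σ², the Normal likelihood is conjugate: posterior is Inv-Gamma(α + n/2, β + Σ(xᵢ−μ)²/2).
Σ(xᵢ−μ)² = (-0.96)² + (2.48)² + (-0.52)² + (2.83)² + (-0.20)² + (-1.65)² + (2.05)² + (4.28)² + (0.03)² = 40.6356.
Posterior: Inv-Gamma(4.6 + 9/2, 11.7 + 40.6356/2) = Inv-Gamma(9.10, 32.01780).
Mode = β/(α+1) = 32.01780/10.10 = 3.1701.

3.1701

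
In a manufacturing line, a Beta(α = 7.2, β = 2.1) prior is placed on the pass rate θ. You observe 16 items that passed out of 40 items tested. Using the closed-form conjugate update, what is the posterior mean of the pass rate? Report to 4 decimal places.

The Beta prior is conjugate to a Binomial/Bernoulli likelihood; the update adds successes to α and failures to β.
Posterior: Beta(α+k, β+n−k) = Beta(7.2+16, 2.1+24) = Beta(23.2, 26.1).
Posterior mean = α/(α+β) = 23.2/49.3 = 0.4706.

0.4706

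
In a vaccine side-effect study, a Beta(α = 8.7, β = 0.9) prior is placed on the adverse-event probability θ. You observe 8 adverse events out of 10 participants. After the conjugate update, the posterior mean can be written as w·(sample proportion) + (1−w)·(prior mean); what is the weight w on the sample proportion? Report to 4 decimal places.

0.5102

The Beta prior is conjugate to a Binomial/Bernoulli likelihood; the update adds successes to α and failures to β.
Posterior mean = (α₀+k)/(α₀+β₀+n) = [n/(α₀+β₀+n)]·(k/n) + [(α₀+β₀)/(α₀+β₀+n)]·α₀/(α₀+β₀), so only n and the prior enter the weight.
The weight on the data is w = n/(α₀+β₀+n) = 10/(8.7+0.9+10) = 10/19.6 = 0.5102.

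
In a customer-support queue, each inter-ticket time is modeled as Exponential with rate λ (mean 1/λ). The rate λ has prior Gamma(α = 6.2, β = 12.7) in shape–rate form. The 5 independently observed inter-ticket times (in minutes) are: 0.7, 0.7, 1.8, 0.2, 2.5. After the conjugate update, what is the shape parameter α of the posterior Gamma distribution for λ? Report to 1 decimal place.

11.2

With a Gamma(shape α, rate β) prior on the exponential rate λ, the posterior after n observations with total T = Σxᵢ is Gamma(α+n, β+T).
Sum of observations T = 5.9 minutes; n = 5.
Posterior: Gamma(6.2+5, 12.7+5.9) = Gamma(11.2, 18.6).
Posterior α = 11.2.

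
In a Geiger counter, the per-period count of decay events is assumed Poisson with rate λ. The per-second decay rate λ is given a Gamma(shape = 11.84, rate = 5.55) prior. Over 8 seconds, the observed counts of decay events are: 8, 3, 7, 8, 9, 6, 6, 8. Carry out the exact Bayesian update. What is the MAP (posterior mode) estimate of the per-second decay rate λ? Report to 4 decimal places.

With a Gamma(shape α, rate β) prior, the Poisson likelihood is conjugate: the posterior is Gamma(α + ΣXᵢ, β + n).
Sum of counts S = 55 over n = 8 seconds.
Posterior: Gamma(α+S, β+n) = Gamma(11.84+55, 5.55+8) = Gamma(66.84, 13.55).
Mode of Gamma(α,β) for α≥1 is (α−1)/β = 65.84/13.55 = 4.8590.

4.8590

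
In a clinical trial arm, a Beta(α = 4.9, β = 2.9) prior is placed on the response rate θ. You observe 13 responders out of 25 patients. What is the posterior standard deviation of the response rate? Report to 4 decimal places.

The Beta prior is conjugate to a Binomial/Bernoulli likelihood; the update adds successes to α and failures to β.
Posterior: Beta(α+k, β+n−k) = Beta(4.9+13, 2.9+12) = Beta(17.9, 14.9).
Var = αβ/((α+β)²(α+β+1)) = 17.9·14.9/(32.8²·33.8) = 0.00733457; SD = √0.00733457 = 0.0856.

0.0856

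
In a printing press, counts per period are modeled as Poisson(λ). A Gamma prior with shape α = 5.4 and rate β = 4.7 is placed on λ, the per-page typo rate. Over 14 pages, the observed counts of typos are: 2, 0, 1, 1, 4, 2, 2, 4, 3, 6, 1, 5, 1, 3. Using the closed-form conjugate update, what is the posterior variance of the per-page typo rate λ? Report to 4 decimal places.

0.1155

With a Gamma(shape α, rate β) prior, the Poisson likelihood is conjugate: the posterior is Gamma(α + ΣXᵢ, β + n).
Sum of counts S = 35 over n = 14 pages.
Posterior: Gamma(α+S, β+n) = Gamma(5.4+35, 4.7+14) = Gamma(40.4, 18.7).
Var = α/β² = 40.4/18.7² = 0.1155.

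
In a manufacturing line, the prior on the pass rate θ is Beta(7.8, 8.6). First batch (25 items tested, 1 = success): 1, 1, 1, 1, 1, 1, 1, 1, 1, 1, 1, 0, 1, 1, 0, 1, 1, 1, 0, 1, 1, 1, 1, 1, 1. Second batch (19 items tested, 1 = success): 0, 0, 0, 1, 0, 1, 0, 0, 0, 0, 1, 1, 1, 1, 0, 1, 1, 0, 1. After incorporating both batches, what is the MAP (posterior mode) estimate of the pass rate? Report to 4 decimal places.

0.6473

The Beta prior is conjugate to a Binomial/Bernoulli likelihood; the update adds successes to α and failures to β.
After batch 1: Beta(7.8+22, 8.6+3) = Beta(29.8, 11.6).
After batch 2: Beta(29.8+9, 11.6+10) = Beta(38.8, 21.6).
Mode of Beta(a,b) for a,b>1 is (a−1)/(a+b−2) = 37.8/58.4 = 0.6473.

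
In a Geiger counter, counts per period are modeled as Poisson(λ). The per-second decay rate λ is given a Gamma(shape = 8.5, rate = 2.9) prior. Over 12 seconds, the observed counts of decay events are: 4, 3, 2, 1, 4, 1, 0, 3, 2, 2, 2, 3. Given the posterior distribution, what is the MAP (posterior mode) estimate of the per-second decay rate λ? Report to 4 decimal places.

2.3154

With a Gamma(shape α, rate β) prior, the Poisson likelihood is conjugate: the posterior is Gamma(α + ΣXᵢ, β + n).
Sum of counts S = 27 over n = 12 seconds.
Posterior: Gamma(α+S, β+n) = Gamma(8.5+27, 2.9+12) = Gamma(35.5, 14.9).
Mode of Gamma(α,β) for α≥1 is (α−1)/β = 34.5/14.9 = 2.3154.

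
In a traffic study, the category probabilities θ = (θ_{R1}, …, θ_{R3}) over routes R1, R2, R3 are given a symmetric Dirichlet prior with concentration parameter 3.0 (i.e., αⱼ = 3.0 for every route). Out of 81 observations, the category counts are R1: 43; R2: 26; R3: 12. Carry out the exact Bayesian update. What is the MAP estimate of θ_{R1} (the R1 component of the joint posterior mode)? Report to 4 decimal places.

The Dirichlet prior is conjugate to the Multinomial likelihood: each posterior αⱼ = prior αⱼ + observed count nⱼ.
Posterior concentration: (46.0, 29.0, 15.0), total = 90.0.
Joint mode component: (α_{R1}−1)/(Σα−K) = 45.0/87.0 = 0.5172.

0.5172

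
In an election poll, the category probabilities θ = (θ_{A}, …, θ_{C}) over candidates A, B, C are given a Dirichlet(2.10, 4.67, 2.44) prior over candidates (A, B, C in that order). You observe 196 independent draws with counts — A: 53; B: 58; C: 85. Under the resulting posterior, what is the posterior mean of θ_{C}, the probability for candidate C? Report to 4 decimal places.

0.4261

The Dirichlet prior is conjugate to the Multinomial likelihood: each posterior αⱼ = prior αⱼ + observed count nⱼ.
Posterior concentration: (55.10, 62.67, 87.44), total = 205.21.
E[θ_{C}|data] = α_{C}/Σα = 87.44/205.21 = 0.4261.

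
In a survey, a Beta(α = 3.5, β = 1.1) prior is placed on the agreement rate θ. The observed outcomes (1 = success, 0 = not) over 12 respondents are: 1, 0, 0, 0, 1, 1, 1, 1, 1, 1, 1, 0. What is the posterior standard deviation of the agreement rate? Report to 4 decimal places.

The Beta prior is conjugate to a Binomial/Bernoulli likelihood; the update adds successes to α and failures to β.
Posterior: Beta(α+k, β+n−k) = Beta(3.5+8, 1.1+4) = Beta(11.5, 5.1).
Var = αβ/((α+β)²(α+β+1)) = 11.5·5.1/(16.6²·17.6) = 0.01209314; SD = √0.01209314 = 0.1100.

0.1100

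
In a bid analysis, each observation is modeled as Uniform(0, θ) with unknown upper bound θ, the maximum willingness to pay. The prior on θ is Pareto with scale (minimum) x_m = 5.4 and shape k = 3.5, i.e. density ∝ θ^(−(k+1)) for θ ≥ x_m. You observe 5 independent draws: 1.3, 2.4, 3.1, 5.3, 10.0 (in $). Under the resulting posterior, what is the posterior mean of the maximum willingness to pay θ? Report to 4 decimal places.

11.3333

A Pareto(scale x_m, shape k) prior on the upper bound θ of Uniform(0, θ) is conjugate: posterior is Pareto(max(x_m, max xᵢ), k + n).
Sample maximum = 10.0; prior scale x_m = 5.4 → posterior scale = max = 10.0.
Posterior shape = 3.5 + 5 = 8.5.
E[θ|data] = k·x_m/(k−1) = 8.5·10.0/7.5 = 11.3333.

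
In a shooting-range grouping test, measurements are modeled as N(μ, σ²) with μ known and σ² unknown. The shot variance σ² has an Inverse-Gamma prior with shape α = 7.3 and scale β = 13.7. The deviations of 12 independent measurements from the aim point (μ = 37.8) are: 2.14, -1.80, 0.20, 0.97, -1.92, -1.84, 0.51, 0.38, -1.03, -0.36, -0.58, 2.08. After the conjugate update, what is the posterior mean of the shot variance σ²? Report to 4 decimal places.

2.0134

With known mean μ and an Inverse-Gamma(α, β) prior on σ², the Normal likelihood is conjugate: posterior is Inv-Gamma(α + n/2, β + Σ(xᵢ−μ)²/2).
Σ(xᵢ−μ)² = (2.14)² + (-1.80)² + (0.20)² + (0.97)² + (-1.92)² + (-1.84)² + (0.51)² + (0.38)² + (-1.03)² + (-0.36)² + (-0.58)² + (2.08)² = 22.1303.
Posterior: Inv-Gamma(7.3 + 12/2, 13.7 + 22.1303/2) = Inv-Gamma(13.30, 24.76515).
E[σ²|data] = β/(α−1) = 24.76515/12.30 = 2.0134.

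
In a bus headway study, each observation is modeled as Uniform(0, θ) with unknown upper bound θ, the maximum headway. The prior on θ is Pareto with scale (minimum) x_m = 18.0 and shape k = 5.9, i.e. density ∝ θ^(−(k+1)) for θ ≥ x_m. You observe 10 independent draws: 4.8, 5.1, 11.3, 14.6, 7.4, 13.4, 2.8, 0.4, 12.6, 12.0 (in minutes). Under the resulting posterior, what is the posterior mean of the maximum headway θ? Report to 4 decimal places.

19.2081

A Pareto(scale x_m, shape k) prior on the upper bound θ of Uniform(0, θ) is conjugate: posterior is Pareto(max(x_m, max xᵢ), k + n).
Sample maximum = 14.6; prior scale x_m = 18.0 → posterior scale = max = 18.0.
Posterior shape = 5.9 + 10 = 15.9.
E[θ|data] = k·x_m/(k−1) = 15.9·18.0/14.9 = 19.2081.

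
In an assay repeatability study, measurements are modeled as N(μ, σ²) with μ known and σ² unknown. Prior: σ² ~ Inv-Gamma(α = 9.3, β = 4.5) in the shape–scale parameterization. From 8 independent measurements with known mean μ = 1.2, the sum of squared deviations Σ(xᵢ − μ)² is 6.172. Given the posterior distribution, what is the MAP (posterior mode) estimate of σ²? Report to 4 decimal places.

0.5305

With known mean μ and an Inverse-Gamma(α, β) prior on σ², the Normal likelihood is conjugate: posterior is Inv-Gamma(α + n/2, β + Σ(xᵢ−μ)²/2).
Posterior: Inv-Gamma(9.3 + 8/2, 4.5 + 6.172/2) = Inv-Gamma(13.30, 7.5860).
Mode = β/(α+1) = 7.5860/14.30 = 0.5305.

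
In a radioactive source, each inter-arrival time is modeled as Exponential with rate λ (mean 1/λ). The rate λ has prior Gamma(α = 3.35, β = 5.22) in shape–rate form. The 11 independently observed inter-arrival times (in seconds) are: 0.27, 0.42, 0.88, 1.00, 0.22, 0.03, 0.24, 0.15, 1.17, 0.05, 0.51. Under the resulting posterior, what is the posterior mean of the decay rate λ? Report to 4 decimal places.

With a Gamma(shape α, rate β) prior on the exponential rate λ, the posterior after n observations with total T = Σxᵢ is Gamma(α+n, β+T).
Sum of observations T = 4.94 seconds; n = 11.
Posterior: Gamma(3.35+11, 5.22+4.94) = Gamma(14.35, 10.16).
Posterior mean of λ = α/β = 14.35/10.16 = 1.4124.

1.4124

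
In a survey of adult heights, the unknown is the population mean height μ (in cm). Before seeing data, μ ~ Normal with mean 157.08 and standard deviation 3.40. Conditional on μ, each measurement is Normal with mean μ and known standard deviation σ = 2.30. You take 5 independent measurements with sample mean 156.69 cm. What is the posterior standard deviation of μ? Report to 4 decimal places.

0.9845

For Normal data with known variance σ², a Normal(μ₀, σ₀²) prior on μ is conjugate. Posterior precision = 1/σ₀² + n/σ²; posterior mean is the precision-weighted average of μ₀ and x̄.
σ₀² = 3.40² = 11.56, σ² = 2.30² = 5.29; σ² + n·σ₀² = 5.29 + 5·11.56 = 63.09.
Posterior precision = 1/σ₀² + n/σ² = 1/11.56 + 5/5.29 = (σ² + n·σ₀²)/(σ₀²σ²) = 63.09/(11.56·5.29); posterior variance σₙ² = σ₀²σ²/(σ² + n·σ₀²) = 11.56·5.29/63.09 = 0.969288.
Posterior SD = √σₙ² = √(11.56·5.29/63.09) = 0.9845.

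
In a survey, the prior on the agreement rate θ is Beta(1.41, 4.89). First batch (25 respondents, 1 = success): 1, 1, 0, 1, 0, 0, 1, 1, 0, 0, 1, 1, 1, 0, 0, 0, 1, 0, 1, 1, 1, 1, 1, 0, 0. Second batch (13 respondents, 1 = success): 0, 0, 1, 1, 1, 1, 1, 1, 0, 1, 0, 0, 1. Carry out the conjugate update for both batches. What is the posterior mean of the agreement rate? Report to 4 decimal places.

0.5284

The Beta prior is conjugate to a Binomial/Bernoulli likelihood; the update adds successes to α and failures to β.
After batch 1: Beta(1.41+14, 4.89+11) = Beta(15.41, 15.89).
After batch 2: Beta(15.41+8, 15.89+5) = Beta(23.41, 20.89).
Posterior mean = α/(α+β) = 23.41/44.30 = 0.5284.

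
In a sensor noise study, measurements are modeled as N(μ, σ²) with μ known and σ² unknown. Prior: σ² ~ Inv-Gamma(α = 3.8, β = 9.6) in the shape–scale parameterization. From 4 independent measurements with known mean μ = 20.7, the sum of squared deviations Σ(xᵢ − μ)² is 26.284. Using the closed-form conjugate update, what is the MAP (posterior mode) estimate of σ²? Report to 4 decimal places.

3.3444

With known mean μ and an Inverse-Gamma(α, β) prior on σ², the Normal likelihood is conjugate: posterior is Inv-Gamma(α + n/2, β + Σ(xᵢ−μ)²/2).
Posterior: Inv-Gamma(3.8 + 4/2, 9.6 + 26.284/2) = Inv-Gamma(5.80, 22.7420).
Mode = β/(α+1) = 22.7420/6.80 = 3.3444.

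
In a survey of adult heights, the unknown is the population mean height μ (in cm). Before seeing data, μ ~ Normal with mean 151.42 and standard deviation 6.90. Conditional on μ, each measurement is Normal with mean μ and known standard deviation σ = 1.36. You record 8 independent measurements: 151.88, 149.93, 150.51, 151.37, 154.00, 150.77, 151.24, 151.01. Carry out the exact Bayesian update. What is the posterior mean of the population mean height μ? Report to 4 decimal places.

151.3391

For Normal data with known variance σ², a Normal(μ₀, σ₀²) prior on μ is conjugate. Posterior precision = 1/σ₀² + n/σ²; posterior mean is the precision-weighted average of μ₀ and x̄.
Σxᵢ = 151.88 + 149.93 + 150.51 + 151.37 + 154.00 + 150.77 + 151.24 + 151.01 = 1210.71, so n·x̄ = 1210.71.
σ₀² = 6.90² = 47.61, σ² = 1.36² = 1.8496; σ² + n·σ₀² = 1.8496 + 8·47.61 = 382.7296.
Posterior mean = (μ₀/σ₀² + n·x̄/σ²)/(1/σ₀² + n/σ²) = (σ²·μ₀ + σ₀²·n·x̄)/(σ² + n·σ₀²) = (1.8496·151.42 + 47.61·1210.71)/382.7296 = 57921.969532/382.7296 = 151.3391.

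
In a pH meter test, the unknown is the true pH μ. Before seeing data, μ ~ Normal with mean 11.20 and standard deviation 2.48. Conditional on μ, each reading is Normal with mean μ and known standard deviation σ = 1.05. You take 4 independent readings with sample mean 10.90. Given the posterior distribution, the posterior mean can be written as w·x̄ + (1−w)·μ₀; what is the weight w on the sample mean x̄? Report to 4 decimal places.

0.9571

For Normal data with known variance σ², a Normal(μ₀, σ₀²) prior on μ is conjugate. Posterior precision = 1/σ₀² + n/σ²; posterior mean is the precision-weighted average of μ₀ and x̄.
σ₀² = 2.48² = 6.1504, σ² = 1.05² = 1.1025. Prior precision 1/σ₀² = 1/6.1504; data precision n/σ² = 4/1.1025.
w = (n/σ²)/(1/σ₀² + n/σ²) = n·σ₀²/(σ² + n·σ₀²) = 4·6.1504/(1.1025 + 4·6.1504) = 24.6016/25.7041 = 0.9571.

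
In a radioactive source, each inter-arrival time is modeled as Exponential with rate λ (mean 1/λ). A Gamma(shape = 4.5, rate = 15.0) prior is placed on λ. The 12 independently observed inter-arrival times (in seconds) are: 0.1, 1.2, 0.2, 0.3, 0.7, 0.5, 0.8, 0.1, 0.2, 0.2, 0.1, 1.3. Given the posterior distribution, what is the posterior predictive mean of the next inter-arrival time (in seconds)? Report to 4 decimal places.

1.3355

With a Gamma(shape α, rate β) prior on the exponential rate λ, the posterior after n observations with total T = Σxᵢ is Gamma(α+n, β+T).
Sum of observations T = 5.7 seconds; n = 12.
Posterior: Gamma(4.5+12, 15.0+5.7) = Gamma(16.5, 20.7).
The predictive distribution for the next observation is Lomax; its mean is β/(α−1) = 20.7/15.5 = 1.3355.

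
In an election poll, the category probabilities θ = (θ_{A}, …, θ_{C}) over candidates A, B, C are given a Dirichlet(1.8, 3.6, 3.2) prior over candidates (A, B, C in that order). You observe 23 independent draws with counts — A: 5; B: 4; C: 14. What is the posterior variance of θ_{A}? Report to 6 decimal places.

0.005180

The Dirichlet prior is conjugate to the Multinomial likelihood: each posterior αⱼ = prior αⱼ + observed count nⱼ.
Posterior concentration: (6.8, 7.6, 17.2), total = 31.6.
Var[θ_j] = α_j(Σα−α_j)/((Σα)²(Σα+1)) = 6.8·24.8/(31.6²·32.6) = 0.005180.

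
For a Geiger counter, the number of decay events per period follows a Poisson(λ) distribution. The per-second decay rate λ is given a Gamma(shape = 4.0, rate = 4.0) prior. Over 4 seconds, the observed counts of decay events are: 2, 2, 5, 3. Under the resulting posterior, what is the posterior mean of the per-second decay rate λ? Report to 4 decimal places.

2.0000

With a Gamma(shape α, rate β) prior, the Poisson likelihood is conjugate: the posterior is Gamma(α + ΣXᵢ, β + n).
Sum of counts S = 12 over n = 4 seconds.
Posterior: Gamma(α+S, β+n) = Gamma(4.0+12, 4.0+4) = Gamma(16.0, 8.0).
Posterior mean = α/β = 16.0/8.0 = 2.0000.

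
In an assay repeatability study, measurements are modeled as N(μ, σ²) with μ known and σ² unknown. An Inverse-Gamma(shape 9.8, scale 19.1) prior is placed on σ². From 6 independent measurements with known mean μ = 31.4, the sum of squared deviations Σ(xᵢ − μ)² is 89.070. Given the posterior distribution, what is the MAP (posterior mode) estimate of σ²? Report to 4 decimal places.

With known mean μ and an Inverse-Gamma(α, β) prior on σ², the Normal likelihood is conjugate: posterior is Inv-Gamma(α + n/2, β + Σ(xᵢ−μ)²/2).
Posterior: Inv-Gamma(9.8 + 6/2, 19.1 + 89.070/2) = Inv-Gamma(12.80, 63.6350).
Mode = β/(α+1) = 63.6350/13.80 = 4.6112.

4.6112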